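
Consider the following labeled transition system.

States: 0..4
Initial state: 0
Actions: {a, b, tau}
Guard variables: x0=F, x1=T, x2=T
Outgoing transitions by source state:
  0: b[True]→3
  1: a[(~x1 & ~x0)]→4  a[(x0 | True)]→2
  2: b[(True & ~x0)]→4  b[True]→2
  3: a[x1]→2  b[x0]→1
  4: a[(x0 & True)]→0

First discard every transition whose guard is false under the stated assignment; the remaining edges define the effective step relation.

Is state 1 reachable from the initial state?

Answer: UNREACHABLE

Analysis:
After dropping false guards: 5 live edges.
L0 = {0}
L1 = {3}  now seen {0,3}
L2 = {2}  now seen {0,2,3}
L3 = {4}  now seen {0,2,3,4}
R = {0,2,3,4}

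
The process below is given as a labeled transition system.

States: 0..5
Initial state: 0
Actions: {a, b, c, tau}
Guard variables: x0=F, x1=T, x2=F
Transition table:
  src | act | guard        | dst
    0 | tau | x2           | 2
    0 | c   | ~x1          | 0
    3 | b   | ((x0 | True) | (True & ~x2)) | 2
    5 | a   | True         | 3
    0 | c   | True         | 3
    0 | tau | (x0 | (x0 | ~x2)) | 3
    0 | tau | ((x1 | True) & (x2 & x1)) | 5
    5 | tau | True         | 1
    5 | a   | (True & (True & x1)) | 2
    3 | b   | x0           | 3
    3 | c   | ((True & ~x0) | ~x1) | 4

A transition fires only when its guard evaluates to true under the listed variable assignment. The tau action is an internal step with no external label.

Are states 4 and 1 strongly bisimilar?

Answer: BISIMILAR

Working:
Refine partition for ~:
  round 0: {{0,1,2,3,4,5}}
  round 1: {{0},{1,2,4},{3},{5}}
Fixed point at round 2; 4 class(es).
class of 4: {1,2,4}; class of 1: {1,2,4}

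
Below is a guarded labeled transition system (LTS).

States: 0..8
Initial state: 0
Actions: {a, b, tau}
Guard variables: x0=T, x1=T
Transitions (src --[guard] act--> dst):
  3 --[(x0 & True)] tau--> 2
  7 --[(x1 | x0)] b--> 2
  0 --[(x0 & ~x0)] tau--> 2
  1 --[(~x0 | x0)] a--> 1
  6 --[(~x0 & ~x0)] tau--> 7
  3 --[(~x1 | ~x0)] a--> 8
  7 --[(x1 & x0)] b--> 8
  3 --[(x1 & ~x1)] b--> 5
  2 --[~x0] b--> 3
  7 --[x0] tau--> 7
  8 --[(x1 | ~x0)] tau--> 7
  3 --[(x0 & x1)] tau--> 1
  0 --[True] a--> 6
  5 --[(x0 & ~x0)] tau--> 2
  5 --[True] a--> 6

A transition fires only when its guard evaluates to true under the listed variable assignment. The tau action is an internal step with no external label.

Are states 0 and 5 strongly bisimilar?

Answer: BISIMILAR

Analysis:
Bisimulation quotient by refinement:
  π0 = {{0,1,2,3,4,5,6,7,8}}
  π1 = {{0,1,5},{2,4,6},{3,8},{7}}
  π2 = {{0,5},{1},{2,4,6},{3},{7},{8}}
6 equivalence class(es) (converged in 3)
class of 0: {0,5}; class of 5: {0,5}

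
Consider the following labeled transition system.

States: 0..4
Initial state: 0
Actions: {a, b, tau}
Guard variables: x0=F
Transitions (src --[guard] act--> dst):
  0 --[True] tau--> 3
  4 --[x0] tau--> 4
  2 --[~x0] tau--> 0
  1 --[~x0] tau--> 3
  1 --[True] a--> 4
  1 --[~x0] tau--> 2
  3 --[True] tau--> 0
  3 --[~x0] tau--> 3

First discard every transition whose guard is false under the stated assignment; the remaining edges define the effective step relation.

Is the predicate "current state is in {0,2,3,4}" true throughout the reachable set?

Answer: INVARIANT HOLDS

Analysis:
Safe = {0,2,3,4}
R = {0,3}
  0: safe
  3: safe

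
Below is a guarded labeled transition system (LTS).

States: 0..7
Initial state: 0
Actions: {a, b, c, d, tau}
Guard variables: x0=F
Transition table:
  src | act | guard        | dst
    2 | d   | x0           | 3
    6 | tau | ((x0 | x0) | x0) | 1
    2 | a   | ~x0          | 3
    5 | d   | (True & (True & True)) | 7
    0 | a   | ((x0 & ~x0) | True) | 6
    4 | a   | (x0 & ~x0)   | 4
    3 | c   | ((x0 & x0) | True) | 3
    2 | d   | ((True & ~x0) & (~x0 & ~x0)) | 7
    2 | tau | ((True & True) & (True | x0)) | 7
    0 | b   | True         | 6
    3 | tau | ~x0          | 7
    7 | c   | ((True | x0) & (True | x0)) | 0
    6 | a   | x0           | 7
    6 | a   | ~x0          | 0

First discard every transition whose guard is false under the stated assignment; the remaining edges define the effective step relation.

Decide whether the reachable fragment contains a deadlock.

Answer: DEADLOCK-FREE

Trace:
Reachable = {0,6}
  0: a→6  b→6  [deg 2]
  6: a→0  [deg 1]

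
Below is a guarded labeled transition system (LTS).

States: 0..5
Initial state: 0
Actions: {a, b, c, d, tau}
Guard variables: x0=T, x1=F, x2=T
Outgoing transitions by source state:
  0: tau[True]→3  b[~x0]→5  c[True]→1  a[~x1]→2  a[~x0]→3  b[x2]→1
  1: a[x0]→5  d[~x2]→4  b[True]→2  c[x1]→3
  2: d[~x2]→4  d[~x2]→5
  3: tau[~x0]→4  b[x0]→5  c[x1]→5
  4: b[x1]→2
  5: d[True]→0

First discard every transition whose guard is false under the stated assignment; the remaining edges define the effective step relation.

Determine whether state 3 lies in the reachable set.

Answer: REACHABLE

Analysis:
8 transition(s) survive guard evaluation.
L0 = {0}
L1 = {1,2,3}  total {0,1,2,3}
L2 = {5}  total {0,1,2,3,5}
Reachable = {0,1,2,3,5}
trace reaching 3: tau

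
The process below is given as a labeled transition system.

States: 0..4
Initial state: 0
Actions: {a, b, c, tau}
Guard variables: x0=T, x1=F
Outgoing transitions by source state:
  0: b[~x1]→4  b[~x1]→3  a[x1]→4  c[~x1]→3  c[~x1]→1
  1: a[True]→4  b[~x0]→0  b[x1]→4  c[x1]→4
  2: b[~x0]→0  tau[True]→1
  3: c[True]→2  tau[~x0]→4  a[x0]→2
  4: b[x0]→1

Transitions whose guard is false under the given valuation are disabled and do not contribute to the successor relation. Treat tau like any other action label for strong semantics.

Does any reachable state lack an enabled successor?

Reach set: {0,1,2,3,4}
  0: b→3  b→4  c→1  c→3  [4 exit(s)]
  1: a→4  [1 exit(s)]
  2: tau→1  [1 exit(s)]
  3: a→2  c→2  [2 exit(s)]
  4: b→1  [1 exit(s)]

Answer: DEADLOCK-FREE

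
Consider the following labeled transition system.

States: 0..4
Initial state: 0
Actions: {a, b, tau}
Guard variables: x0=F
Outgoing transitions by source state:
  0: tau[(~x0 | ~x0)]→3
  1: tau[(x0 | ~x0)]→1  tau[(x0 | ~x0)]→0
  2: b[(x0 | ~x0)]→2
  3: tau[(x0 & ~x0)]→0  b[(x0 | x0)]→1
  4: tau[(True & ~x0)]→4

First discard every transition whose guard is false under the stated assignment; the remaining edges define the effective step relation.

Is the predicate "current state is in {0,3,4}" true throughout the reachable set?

Answer: INVARIANT HOLDS

Working:
Inv-set: {0,3,4}
R = {0,3}
  0: ok
  3: ok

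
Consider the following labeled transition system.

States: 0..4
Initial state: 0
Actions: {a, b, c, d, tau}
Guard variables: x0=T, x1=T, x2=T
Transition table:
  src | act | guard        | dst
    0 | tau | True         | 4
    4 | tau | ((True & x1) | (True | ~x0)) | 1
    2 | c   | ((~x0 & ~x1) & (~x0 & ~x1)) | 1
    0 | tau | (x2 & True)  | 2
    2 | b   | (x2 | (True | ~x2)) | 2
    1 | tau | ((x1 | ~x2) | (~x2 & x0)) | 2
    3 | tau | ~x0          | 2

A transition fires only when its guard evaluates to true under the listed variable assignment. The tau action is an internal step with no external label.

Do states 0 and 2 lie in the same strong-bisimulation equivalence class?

Answer: NOT BISIMILAR

Analysis:
Refine partition for ~:
  round 0: {{0,1,2,3,4}}
  round 1: {{0,1,4},{2},{3}}
  round 2: {{0},{1},{2},{3},{4}}
Fixed point at round 3; 5 class(es).
0∈{0}, 2∈{2}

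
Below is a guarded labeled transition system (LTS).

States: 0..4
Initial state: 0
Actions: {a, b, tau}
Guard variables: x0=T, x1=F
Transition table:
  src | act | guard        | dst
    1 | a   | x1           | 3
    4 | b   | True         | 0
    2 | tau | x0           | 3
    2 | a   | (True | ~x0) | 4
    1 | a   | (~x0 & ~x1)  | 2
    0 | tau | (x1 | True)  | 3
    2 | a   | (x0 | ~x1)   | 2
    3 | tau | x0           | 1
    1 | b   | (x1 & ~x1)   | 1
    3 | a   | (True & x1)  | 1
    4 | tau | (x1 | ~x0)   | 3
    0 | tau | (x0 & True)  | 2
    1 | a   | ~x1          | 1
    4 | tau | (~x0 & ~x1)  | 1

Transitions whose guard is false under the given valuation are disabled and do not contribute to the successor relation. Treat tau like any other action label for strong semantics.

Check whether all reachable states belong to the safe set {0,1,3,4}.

Allowed set {0,1,3,4}
Reachable = {0,1,2,3,4}
  0: ✓
  1: ✓
  2: ✗ unsafe
  3: ✓
  4: ✓
counterexample path to 2: tau

Answer: INVARIANT VIOLATED at state 2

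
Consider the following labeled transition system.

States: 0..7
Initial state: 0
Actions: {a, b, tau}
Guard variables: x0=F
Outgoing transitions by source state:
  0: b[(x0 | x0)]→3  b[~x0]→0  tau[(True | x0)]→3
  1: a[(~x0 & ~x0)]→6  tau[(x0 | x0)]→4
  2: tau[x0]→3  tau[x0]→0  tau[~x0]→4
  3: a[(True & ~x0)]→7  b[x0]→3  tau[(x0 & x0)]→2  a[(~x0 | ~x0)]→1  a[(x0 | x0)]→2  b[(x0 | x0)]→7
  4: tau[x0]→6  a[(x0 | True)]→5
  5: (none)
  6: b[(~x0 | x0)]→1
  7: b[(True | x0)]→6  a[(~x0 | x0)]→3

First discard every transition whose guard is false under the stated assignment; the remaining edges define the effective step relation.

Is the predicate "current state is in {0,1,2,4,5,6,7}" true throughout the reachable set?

Answer: INVARIANT VIOLATED at state 3

Working:
Inv-set: {0,1,2,4,5,6,7}
Reach set: {0,1,3,6,7}
  0: safe
  1: safe
  3: outside
  6: safe
  7: safe
reach 3 via tau — violates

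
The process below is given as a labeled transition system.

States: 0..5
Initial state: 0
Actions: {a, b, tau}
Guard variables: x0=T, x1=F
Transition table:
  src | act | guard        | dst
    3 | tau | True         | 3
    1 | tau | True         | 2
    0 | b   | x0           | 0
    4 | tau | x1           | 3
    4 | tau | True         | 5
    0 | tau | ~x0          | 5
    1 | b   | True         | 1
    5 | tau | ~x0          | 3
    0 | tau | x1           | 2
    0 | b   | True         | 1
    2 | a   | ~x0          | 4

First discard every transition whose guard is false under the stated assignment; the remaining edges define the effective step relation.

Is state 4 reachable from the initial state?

Answer: UNREACHABLE

Trace:
6 transition(s) survive guard evaluation.
L0 = {0}
L1 = {1}  cumulative {0,1}
L2 = {2}  cumulative {0,1,2}
Reach set: {0,1,2}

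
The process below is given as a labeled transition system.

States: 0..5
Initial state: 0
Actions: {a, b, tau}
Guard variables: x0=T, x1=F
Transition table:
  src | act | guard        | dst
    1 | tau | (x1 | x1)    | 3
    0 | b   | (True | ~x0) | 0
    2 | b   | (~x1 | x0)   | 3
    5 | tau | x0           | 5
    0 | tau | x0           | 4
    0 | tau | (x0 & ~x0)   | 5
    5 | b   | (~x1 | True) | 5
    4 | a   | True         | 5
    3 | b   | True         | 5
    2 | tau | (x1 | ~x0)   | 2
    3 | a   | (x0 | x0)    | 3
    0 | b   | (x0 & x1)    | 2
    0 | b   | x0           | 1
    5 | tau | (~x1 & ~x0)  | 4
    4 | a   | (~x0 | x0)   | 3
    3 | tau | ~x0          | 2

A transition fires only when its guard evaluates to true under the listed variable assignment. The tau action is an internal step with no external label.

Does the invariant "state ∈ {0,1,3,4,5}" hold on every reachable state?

Answer: INVARIANT HOLDS

Working:
Allowed set {0,1,3,4,5}
R = {0,1,3,4,5}
  0: ok
  1: ok
  3: ok
  4: ok
  5: ok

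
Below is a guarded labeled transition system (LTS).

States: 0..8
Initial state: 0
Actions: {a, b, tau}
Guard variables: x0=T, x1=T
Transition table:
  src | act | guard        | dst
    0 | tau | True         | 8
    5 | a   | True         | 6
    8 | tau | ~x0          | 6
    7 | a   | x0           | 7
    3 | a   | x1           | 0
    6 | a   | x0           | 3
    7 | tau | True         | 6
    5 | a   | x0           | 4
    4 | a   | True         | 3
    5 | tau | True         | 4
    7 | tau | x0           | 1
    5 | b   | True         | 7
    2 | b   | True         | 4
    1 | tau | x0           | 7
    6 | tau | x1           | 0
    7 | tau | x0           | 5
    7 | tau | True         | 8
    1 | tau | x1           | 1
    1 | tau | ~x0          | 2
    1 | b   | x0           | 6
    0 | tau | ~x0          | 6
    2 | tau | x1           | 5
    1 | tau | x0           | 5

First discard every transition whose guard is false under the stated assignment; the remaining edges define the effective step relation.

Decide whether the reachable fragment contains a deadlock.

Reach set: {0,8}
  0: tau→8  [1 out]
  8: ∅  [STUCK]
trace reaching 8: tau

Answer: DEADLOCK at state 8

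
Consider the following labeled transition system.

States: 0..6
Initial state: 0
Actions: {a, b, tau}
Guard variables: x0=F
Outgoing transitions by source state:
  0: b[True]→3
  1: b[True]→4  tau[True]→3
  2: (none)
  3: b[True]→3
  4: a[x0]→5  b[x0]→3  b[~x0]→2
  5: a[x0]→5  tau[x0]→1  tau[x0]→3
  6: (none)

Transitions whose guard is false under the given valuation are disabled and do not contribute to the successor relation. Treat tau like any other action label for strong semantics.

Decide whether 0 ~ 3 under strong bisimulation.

Bisimulation quotient by refinement:
  round 0: {{0,1,2,3,4,5,6}}
  round 1: {{0,3,4},{1},{2,5,6}}
  round 2: {{0,3},{1},{2,5,6},{4}}
Fixed point at round 3; 4 class(es).
[0]={0,3}  [3]={0,3}

Answer: BISIMILAR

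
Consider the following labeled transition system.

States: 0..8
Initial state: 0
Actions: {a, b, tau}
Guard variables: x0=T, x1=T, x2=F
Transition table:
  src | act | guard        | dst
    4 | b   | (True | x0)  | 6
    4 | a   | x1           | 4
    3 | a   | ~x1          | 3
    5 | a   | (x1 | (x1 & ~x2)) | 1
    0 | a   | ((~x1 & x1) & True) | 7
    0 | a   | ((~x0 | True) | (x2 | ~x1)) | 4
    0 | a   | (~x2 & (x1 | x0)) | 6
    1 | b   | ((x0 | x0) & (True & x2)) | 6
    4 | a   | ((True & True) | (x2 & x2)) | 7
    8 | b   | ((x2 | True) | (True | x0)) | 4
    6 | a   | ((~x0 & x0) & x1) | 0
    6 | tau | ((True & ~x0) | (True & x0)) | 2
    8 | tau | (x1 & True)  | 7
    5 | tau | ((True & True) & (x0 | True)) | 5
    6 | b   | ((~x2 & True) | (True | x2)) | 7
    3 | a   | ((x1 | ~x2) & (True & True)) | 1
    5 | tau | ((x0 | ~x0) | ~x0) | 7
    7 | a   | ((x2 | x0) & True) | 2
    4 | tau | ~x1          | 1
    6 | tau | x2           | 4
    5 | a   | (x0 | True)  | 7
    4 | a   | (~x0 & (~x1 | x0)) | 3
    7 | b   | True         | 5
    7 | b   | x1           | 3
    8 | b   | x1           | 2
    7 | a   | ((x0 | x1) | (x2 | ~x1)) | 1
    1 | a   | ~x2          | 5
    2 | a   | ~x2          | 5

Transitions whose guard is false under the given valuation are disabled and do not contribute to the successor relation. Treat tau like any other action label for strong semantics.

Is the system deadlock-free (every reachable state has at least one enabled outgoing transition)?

R = {0,1,2,3,4,5,6,7}
  0: a→4  a→6  [2 out]
  1: a→5  [1 out]
  2: a→5  [1 out]
  3: a→1  [1 out]
  4: a→4  a→7  b→6  [3 out]
  5: a→1  a→7  tau→5  tau→7  [4 out]
  6: b→7  tau→2  [2 out]
  7: a→1  a→2  b→3  b→5  [4 out]

Answer: DEADLOCK-FREE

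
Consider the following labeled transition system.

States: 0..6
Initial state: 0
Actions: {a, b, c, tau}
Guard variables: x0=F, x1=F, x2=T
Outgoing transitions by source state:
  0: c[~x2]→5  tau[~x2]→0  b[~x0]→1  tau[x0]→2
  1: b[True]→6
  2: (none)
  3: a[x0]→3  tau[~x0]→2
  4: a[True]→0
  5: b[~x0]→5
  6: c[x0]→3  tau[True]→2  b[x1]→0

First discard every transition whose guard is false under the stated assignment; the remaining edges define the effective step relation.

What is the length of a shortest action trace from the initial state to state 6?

Answer: 2

Trace:
Layered search for 6:
  depth 0: {0}
  depth 1: {1}
  depth 2: {6}
first hit 6 at d=2 via b·b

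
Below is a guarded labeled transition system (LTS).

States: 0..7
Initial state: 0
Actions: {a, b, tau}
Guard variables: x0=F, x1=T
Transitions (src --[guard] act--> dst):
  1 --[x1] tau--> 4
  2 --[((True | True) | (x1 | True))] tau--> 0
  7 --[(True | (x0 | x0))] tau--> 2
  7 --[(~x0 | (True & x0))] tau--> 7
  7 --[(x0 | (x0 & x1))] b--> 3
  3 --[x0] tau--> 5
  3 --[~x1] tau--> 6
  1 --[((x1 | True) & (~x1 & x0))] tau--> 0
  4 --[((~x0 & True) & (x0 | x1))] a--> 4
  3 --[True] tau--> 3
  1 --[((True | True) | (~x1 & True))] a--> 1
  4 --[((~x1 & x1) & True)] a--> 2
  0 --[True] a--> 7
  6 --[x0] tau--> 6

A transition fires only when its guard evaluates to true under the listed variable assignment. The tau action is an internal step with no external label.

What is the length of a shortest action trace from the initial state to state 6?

Breadth-first toward 6:
  Layer 0: {0}
  Layer 1: {7}
  Layer 2: {2}
6 never appears.

Answer: UNREACHABLE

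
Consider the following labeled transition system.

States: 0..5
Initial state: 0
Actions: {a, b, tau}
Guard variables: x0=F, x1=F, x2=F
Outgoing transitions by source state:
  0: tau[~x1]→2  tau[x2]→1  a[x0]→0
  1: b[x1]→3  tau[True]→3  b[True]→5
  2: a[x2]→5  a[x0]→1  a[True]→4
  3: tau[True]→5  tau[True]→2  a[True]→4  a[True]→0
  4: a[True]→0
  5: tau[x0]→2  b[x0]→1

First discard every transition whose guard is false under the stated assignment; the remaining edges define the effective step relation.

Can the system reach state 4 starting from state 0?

Answer: REACHABLE

Trace:
9 transition(s) survive guard evaluation.
Layer 0: {0}
Layer 1: {2}  total {0,2}
Layer 2: {4}  total {0,2,4}
Reachable = {0,2,4}
Path to 4: tau·a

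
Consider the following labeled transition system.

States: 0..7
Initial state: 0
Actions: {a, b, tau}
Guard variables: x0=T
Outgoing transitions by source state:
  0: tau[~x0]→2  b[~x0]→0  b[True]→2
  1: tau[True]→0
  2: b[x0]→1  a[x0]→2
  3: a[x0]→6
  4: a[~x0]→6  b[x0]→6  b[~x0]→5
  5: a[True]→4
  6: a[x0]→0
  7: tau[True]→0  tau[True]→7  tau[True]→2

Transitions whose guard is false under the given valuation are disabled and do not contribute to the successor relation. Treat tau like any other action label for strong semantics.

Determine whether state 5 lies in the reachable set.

Answer: UNREACHABLE

Trace:
11 transition(s) survive guard evaluation.
L0 = {0}
L1 = {2}  now seen {0,2}
L2 = {1}  now seen {0,1,2}
R = {0,1,2}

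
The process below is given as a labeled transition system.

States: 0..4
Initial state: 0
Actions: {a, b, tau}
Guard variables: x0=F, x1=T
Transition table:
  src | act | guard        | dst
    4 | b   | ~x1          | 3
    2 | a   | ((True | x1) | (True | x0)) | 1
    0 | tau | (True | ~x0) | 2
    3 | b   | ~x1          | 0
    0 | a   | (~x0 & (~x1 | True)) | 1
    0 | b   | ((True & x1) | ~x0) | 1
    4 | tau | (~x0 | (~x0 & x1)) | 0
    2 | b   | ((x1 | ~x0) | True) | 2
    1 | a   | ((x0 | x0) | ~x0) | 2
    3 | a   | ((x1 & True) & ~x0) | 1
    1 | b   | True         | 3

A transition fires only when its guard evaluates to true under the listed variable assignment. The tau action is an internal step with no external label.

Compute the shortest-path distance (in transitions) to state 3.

Answer: 2

Working:
Breadth-first toward 3:
  L0 = {0}
  L1 = {1,2}
  L2 = {3}
3 enters at depth 2; path a·b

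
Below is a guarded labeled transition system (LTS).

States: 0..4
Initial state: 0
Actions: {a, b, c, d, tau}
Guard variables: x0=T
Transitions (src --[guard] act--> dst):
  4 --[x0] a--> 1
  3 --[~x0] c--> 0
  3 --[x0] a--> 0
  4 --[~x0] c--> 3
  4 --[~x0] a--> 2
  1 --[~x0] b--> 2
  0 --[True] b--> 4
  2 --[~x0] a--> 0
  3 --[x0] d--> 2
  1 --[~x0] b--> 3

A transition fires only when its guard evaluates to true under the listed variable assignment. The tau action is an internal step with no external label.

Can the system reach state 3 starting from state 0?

4 transition(s) survive guard evaluation.
depth 0: {0}
depth 1: {4}  total {0,4}
depth 2: {1}  total {0,1,4}
R = {0,1,4}

Answer: UNREACHABLE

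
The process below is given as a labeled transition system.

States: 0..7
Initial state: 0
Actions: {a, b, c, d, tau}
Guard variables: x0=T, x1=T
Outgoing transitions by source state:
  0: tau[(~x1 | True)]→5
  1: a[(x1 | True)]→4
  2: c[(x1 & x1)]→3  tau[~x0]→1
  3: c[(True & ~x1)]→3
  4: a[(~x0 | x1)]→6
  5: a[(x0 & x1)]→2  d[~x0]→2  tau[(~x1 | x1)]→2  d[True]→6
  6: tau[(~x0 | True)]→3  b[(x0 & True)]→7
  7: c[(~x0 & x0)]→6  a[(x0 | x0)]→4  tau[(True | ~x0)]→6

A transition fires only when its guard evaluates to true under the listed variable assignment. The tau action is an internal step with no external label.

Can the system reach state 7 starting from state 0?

Answer: REACHABLE

Working:
Guard filter leaves 11 enabled edge(s).
depth 0: {0}
depth 1: {5}  total {0,5}
depth 2: {2,6}  total {0,2,5,6}
depth 3: {3,7}  total {0,2,3,5,6,7}
depth 4: {4}  total {0,2,3,4,5,6,7}
Reachable = {0,2,3,4,5,6,7}
witness 7: tau·d·b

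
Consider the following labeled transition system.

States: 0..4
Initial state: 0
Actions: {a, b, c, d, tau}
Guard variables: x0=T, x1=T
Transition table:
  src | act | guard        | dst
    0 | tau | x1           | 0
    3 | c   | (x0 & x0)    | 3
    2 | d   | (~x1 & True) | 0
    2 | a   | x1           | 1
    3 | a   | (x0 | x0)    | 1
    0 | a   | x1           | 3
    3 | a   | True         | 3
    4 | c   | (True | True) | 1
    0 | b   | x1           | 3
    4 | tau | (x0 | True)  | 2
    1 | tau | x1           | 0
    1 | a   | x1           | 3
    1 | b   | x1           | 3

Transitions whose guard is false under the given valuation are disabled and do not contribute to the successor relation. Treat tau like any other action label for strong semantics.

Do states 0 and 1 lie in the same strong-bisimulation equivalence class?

Bisimulation quotient by refinement:
  π0 = {{0,1,2,3,4}}
  π1 = {{0,1},{2},{3},{4}}
Fixed point at round 2; 4 class(es).
class of 0: {0,1}; class of 1: {0,1}

Answer: BISIMILAR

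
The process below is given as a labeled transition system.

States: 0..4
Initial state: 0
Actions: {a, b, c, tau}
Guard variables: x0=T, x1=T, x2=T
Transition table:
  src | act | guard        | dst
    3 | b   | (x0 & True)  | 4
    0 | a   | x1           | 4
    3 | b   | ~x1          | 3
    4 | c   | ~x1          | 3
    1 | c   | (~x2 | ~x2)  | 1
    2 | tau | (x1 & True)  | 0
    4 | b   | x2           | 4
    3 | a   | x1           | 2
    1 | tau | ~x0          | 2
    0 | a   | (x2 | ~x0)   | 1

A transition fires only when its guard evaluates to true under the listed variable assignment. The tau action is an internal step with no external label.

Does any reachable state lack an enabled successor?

Answer: DEADLOCK at state 1

Trace:
Reach set: {0,1,4}
  0: a→1  a→4  [2 out]
  1: ∅  [no exit]
  4: b→4  [1 out]
trace reaching 1: a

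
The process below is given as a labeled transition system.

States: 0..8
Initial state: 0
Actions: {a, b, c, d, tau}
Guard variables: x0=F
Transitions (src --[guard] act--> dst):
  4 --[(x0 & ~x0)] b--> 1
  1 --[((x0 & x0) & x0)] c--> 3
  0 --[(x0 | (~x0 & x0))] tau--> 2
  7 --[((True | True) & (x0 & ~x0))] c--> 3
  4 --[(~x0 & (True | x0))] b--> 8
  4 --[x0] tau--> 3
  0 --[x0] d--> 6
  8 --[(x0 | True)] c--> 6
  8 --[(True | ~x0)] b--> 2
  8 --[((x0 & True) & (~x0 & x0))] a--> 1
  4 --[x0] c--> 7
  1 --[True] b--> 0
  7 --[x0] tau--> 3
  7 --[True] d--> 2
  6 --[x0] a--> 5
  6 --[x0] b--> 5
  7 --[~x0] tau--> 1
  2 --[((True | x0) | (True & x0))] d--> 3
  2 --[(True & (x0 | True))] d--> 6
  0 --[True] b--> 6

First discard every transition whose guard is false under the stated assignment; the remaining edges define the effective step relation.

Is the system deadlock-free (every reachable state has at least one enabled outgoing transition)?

Answer: DEADLOCK at state 6

Working:
Reachable = {0,6}
  0: b→6  [1 exit(s)]
  6: ∅  [STUCK]
trace reaching 6: b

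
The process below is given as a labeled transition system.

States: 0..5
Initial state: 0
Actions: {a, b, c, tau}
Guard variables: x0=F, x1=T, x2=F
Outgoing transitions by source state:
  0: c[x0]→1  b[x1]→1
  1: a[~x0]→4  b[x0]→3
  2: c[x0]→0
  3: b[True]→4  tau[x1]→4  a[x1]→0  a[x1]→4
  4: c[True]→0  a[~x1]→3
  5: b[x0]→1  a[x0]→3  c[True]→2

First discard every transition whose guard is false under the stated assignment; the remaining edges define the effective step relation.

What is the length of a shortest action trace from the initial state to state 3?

Answer: UNREACHABLE

Trace:
Breadth-first toward 3:
  L0 = {0}
  L1 = {1}
  L2 = {4}
3 never appears.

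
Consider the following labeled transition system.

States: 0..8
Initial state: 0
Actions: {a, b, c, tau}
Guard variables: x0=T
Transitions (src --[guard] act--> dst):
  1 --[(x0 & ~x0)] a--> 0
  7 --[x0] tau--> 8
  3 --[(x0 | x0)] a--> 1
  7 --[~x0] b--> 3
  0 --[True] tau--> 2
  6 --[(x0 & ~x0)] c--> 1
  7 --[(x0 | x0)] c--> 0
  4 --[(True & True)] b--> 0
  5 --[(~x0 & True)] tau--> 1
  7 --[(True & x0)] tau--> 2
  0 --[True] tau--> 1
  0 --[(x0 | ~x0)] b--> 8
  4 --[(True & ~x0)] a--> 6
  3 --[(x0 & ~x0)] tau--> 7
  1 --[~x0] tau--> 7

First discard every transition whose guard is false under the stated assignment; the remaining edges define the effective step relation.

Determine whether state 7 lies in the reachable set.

Guard filter leaves 8 enabled edge(s).
depth 0: {0}
depth 1: {1,2,8}  total {0,1,2,8}
Reach set: {0,1,2,8}

Answer: UNREACHABLE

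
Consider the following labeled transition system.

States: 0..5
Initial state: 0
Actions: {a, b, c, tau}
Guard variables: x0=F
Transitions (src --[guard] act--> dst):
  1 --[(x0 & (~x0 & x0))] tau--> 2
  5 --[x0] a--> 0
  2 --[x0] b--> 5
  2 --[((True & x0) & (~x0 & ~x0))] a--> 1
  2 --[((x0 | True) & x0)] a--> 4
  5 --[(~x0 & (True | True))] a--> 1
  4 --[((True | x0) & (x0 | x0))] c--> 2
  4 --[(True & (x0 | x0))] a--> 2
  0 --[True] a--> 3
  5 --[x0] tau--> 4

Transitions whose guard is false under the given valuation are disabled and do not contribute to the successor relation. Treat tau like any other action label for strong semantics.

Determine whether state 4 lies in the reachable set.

Answer: UNREACHABLE

Trace:
Guard filter leaves 2 enabled edge(s).
Layer 0: {0}
Layer 1: {3}  cumulative {0,3}
Reach set: {0,3}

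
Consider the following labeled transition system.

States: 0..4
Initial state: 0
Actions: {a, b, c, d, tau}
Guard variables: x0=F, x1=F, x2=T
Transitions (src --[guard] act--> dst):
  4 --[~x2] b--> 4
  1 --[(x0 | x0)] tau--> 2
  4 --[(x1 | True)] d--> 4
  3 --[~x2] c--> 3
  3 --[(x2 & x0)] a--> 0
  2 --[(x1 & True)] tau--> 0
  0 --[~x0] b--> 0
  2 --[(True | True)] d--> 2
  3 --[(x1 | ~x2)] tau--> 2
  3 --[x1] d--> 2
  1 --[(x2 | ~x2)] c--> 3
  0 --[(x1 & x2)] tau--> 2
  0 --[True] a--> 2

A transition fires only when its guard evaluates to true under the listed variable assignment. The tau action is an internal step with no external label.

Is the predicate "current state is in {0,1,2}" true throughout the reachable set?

Allowed set {0,1,2}
Reachable = {0,2}
  0: ✓
  2: ✓

Answer: INVARIANT HOLDS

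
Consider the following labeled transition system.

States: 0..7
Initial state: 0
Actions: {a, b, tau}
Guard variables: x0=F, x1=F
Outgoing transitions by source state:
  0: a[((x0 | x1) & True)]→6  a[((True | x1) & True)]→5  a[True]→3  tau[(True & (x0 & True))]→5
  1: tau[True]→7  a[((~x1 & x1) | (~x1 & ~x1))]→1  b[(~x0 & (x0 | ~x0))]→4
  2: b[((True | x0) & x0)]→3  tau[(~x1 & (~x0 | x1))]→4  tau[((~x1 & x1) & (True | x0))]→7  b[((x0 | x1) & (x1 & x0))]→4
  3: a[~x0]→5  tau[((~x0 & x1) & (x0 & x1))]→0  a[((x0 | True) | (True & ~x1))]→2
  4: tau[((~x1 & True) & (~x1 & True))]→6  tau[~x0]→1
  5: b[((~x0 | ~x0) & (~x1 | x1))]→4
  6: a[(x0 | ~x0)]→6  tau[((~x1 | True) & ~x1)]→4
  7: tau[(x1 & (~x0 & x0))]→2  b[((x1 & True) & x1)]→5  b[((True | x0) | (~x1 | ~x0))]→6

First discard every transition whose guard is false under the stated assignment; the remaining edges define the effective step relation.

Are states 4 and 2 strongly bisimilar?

Answer: NOT BISIMILAR

Analysis:
Compute ~ classes (split until stable):
  round 0: {{0,1,2,3,4,5,6,7}}
  round 1: {{0,3},{1},{2,4},{5,7},{6}}
  round 2: {{0},{1},{2},{3},{4},{5},{6},{7}}
8 equivalence class(es) (converged in 3)
class of 4: {4}; class of 2: {2}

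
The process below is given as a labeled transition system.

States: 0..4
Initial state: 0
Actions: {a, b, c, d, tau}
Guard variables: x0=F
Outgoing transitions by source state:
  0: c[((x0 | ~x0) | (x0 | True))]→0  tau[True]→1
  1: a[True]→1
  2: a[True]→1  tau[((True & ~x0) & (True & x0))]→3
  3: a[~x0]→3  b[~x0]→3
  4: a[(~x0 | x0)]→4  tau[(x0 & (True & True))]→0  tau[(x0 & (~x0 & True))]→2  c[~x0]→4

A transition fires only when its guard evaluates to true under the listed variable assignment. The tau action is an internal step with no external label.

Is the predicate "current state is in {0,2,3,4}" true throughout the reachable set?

Answer: INVARIANT VIOLATED at state 1

Working:
Allowed set {0,2,3,4}
Reachable = {0,1}
  0: safe
  1: ✗ unsafe
witness against invariant: tau → 1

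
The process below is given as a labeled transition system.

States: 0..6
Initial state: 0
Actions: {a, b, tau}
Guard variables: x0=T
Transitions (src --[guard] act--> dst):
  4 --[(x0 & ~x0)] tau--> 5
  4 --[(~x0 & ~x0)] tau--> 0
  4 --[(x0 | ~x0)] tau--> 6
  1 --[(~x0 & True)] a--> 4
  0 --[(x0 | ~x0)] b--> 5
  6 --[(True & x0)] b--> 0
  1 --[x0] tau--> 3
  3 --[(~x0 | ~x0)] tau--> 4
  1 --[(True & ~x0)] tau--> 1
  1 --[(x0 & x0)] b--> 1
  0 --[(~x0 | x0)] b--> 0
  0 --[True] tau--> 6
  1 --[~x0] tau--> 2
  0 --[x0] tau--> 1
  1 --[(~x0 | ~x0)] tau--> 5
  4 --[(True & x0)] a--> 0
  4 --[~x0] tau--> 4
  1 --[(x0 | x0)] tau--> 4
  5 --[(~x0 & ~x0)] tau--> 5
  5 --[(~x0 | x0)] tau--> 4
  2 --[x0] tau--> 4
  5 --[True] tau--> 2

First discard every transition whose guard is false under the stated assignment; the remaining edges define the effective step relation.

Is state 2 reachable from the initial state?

Guard filter leaves 13 enabled edge(s).
Layer 0: {0}
Layer 1: {1,5,6}  cumulative {0,1,5,6}
Layer 2: {2,3,4}  cumulative {0,1,2,3,4,5,6}
Reach set: {0,1,2,3,4,5,6}
trace reaching 2: b·tau

Answer: REACHABLE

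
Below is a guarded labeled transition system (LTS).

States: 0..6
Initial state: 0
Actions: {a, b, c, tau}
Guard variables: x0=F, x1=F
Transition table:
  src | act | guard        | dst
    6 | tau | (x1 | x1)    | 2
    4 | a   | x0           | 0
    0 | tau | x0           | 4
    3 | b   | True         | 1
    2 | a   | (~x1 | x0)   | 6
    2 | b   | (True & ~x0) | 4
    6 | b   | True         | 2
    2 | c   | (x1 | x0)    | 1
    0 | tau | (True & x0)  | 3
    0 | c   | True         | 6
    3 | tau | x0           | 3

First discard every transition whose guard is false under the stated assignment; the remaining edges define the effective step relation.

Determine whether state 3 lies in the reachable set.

Answer: UNREACHABLE

Working:
Guard filter leaves 5 enabled edge(s).
L0 = {0}
L1 = {6}  cumulative {0,6}
L2 = {2}  cumulative {0,2,6}
L3 = {4}  cumulative {0,2,4,6}
Reachable = {0,2,4,6}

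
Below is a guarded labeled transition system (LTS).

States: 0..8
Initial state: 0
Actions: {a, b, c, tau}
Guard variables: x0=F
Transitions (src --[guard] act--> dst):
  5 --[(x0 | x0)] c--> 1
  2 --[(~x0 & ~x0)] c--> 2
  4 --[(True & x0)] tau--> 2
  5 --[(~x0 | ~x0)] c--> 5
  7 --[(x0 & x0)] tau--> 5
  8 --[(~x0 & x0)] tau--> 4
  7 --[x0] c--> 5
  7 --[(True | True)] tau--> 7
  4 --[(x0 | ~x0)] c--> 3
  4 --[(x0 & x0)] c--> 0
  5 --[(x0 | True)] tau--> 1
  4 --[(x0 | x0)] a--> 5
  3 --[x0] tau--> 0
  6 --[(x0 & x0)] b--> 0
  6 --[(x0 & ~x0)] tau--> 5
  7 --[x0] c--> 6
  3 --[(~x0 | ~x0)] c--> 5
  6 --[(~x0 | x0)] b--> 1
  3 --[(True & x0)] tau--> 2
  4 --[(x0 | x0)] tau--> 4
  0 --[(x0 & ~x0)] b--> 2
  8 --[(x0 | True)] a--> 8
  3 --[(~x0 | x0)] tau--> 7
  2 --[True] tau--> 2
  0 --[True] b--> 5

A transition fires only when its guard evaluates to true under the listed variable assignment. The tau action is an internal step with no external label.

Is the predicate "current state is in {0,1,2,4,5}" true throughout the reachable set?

Answer: INVARIANT HOLDS

Trace:
Safe = {0,1,2,4,5}
Reach set: {0,1,5}
  0: ✓
  1: ✓
  5: ✓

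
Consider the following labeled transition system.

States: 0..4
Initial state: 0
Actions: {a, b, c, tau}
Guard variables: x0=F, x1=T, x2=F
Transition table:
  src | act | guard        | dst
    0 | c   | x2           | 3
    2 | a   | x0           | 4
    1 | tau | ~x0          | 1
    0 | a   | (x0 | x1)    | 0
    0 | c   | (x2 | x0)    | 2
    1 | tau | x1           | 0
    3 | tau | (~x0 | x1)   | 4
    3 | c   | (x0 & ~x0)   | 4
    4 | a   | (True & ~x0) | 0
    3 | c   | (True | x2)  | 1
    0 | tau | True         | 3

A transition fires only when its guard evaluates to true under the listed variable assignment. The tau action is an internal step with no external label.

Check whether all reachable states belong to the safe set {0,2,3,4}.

Answer: INVARIANT VIOLATED at state 1

Analysis:
Allowed set {0,2,3,4}
Reach set: {0,1,3,4}
  0: safe
  1: VIOLATES
  3: safe
  4: safe
witness against invariant: tau·c → 1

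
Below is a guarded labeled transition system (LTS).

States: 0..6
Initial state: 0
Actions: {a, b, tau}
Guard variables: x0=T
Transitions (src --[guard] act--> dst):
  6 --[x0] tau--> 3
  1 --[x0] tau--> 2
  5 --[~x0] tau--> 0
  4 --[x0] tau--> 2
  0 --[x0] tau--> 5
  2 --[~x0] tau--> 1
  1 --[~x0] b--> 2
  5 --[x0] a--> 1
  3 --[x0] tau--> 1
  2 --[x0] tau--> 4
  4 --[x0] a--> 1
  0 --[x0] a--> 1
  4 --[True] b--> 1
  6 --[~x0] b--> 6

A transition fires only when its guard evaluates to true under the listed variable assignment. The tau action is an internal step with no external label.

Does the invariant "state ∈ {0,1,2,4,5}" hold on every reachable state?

Answer: INVARIANT HOLDS

Trace:
Safe = {0,1,2,4,5}
Reach set: {0,1,2,4,5}
  0: ✓
  1: ✓
  2: ✓
  4: ✓
  5: ✓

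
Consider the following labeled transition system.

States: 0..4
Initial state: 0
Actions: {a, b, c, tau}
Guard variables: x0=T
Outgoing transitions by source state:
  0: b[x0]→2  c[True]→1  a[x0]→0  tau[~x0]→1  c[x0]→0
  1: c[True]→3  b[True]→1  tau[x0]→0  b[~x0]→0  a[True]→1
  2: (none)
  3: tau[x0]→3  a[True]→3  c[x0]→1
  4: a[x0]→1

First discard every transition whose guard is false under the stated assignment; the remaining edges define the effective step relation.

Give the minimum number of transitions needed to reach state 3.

Answer: 2

Trace:
Layered search for 3:
  depth 0: {0}
  depth 1: {1,2}
  depth 2: {3}
first hit 3 at d=2 via c·c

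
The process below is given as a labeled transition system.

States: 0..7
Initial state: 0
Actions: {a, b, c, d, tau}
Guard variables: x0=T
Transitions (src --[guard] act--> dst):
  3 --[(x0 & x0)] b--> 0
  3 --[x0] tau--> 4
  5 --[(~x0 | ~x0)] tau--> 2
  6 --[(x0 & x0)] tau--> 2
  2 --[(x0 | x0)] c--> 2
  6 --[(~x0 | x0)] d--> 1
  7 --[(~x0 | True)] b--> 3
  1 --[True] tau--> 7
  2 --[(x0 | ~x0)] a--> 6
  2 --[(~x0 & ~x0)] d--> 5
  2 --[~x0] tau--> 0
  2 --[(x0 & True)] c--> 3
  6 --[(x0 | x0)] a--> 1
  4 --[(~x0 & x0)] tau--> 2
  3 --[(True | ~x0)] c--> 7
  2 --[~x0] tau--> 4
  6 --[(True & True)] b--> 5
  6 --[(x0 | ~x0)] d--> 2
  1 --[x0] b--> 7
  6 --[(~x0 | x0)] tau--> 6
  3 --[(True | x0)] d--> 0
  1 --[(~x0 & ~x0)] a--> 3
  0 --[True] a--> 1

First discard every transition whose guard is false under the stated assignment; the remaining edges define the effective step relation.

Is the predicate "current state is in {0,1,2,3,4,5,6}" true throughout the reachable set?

Safe = {0,1,2,3,4,5,6}
R = {0,1,3,4,7}
  0: ok
  1: ok
  3: ok
  4: ok
  7: outside
counterexample path to 7: a·tau

Answer: INVARIANT VIOLATED at state 7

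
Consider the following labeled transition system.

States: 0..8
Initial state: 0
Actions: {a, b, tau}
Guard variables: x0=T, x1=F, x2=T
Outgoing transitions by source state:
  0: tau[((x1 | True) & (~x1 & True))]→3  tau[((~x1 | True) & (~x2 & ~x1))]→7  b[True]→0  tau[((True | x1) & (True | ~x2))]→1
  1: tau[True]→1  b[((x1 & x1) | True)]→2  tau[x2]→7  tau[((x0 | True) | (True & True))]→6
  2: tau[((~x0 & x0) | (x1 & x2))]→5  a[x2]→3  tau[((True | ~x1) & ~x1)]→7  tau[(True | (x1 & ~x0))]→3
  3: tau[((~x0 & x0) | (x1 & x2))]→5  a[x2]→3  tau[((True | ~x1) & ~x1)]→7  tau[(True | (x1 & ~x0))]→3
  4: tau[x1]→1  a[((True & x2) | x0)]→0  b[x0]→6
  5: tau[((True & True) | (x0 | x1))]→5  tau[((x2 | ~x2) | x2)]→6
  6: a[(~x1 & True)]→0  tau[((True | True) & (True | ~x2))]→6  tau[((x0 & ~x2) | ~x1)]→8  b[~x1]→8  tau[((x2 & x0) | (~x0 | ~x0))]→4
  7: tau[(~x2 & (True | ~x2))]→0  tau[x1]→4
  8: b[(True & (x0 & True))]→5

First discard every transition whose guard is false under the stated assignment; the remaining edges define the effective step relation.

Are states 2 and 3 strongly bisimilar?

Refine partition for ~:
  π0 = {{0,1,2,3,4,5,6,7,8}}
  π1 = {{0,1},{2,3},{4},{5},{6},{7},{8}}
  π2 = {{0},{1},{2,3},{4},{5},{6},{7},{8}}
Fixed point at round 3; 8 class(es).
2∈{2,3}, 3∈{2,3}

Answer: BISIMILAR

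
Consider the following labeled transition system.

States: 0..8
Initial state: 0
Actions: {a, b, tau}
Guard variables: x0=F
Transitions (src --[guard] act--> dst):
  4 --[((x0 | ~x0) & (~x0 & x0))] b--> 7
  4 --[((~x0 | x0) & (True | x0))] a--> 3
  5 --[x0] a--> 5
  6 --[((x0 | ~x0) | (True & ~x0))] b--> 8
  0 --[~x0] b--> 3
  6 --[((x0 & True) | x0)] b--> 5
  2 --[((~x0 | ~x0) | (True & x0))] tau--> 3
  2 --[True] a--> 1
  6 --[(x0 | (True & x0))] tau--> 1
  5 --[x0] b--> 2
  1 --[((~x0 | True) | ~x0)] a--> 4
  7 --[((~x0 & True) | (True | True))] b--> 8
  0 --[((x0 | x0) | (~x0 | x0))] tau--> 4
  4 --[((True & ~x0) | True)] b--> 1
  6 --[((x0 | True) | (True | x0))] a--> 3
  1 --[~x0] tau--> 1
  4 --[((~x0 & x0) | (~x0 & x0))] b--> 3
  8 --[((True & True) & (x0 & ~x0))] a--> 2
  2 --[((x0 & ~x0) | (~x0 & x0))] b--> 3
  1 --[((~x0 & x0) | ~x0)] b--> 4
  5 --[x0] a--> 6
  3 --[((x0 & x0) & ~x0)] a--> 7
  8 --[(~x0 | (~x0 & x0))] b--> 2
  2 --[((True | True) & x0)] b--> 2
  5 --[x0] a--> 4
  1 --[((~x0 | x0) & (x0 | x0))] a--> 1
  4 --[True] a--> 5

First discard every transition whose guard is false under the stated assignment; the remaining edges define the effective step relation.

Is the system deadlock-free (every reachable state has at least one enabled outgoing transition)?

Reachable = {0,1,3,4,5}
  0: b→3  tau→4  [2 out]
  1: a→4  b→4  tau→1  [3 out]
  3: ∅  [no exit]
  4: a→3  a→5  b→1  [3 out]
  5: ∅  [no exit]
witness 3: b

Answer: DEADLOCK at state 3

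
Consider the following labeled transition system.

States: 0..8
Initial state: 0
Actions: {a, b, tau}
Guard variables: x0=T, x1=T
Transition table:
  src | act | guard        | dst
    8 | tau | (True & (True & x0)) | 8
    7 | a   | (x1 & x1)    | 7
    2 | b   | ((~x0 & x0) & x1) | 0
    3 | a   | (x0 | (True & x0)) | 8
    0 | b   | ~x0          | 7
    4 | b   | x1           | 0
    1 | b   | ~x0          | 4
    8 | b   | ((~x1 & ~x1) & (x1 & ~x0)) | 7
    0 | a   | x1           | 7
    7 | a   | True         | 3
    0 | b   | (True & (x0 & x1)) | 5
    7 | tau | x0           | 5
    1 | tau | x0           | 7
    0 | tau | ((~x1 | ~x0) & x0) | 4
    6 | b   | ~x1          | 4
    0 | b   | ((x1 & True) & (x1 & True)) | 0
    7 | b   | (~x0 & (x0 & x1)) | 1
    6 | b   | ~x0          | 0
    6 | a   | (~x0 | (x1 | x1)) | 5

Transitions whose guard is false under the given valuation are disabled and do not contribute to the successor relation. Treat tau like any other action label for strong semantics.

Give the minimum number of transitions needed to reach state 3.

Answer: 2

Analysis:
BFS to 3:
  L0 = {0}
  L1 = {5,7}
  L2 = {3}
first hit 3 at d=2 via a·a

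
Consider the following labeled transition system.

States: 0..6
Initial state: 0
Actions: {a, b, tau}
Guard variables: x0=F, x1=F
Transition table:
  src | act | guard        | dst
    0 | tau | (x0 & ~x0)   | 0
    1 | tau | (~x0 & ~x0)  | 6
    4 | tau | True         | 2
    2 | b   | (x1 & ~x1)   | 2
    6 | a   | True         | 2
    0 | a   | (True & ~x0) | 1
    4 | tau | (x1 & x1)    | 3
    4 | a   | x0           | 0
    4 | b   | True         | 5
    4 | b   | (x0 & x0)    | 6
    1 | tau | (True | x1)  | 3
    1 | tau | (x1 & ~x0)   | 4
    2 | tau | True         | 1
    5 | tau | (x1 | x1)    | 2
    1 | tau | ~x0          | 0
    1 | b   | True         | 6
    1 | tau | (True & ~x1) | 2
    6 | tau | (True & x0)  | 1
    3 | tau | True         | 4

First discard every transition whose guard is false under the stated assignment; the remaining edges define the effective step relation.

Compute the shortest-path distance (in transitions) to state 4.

Layered search for 4:
  Layer 0: {0}
  Layer 1: {1}
  Layer 2: {2,3,6}
  Layer 3: {4}
4 enters at depth 3; path a·tau·tau

Answer: 3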